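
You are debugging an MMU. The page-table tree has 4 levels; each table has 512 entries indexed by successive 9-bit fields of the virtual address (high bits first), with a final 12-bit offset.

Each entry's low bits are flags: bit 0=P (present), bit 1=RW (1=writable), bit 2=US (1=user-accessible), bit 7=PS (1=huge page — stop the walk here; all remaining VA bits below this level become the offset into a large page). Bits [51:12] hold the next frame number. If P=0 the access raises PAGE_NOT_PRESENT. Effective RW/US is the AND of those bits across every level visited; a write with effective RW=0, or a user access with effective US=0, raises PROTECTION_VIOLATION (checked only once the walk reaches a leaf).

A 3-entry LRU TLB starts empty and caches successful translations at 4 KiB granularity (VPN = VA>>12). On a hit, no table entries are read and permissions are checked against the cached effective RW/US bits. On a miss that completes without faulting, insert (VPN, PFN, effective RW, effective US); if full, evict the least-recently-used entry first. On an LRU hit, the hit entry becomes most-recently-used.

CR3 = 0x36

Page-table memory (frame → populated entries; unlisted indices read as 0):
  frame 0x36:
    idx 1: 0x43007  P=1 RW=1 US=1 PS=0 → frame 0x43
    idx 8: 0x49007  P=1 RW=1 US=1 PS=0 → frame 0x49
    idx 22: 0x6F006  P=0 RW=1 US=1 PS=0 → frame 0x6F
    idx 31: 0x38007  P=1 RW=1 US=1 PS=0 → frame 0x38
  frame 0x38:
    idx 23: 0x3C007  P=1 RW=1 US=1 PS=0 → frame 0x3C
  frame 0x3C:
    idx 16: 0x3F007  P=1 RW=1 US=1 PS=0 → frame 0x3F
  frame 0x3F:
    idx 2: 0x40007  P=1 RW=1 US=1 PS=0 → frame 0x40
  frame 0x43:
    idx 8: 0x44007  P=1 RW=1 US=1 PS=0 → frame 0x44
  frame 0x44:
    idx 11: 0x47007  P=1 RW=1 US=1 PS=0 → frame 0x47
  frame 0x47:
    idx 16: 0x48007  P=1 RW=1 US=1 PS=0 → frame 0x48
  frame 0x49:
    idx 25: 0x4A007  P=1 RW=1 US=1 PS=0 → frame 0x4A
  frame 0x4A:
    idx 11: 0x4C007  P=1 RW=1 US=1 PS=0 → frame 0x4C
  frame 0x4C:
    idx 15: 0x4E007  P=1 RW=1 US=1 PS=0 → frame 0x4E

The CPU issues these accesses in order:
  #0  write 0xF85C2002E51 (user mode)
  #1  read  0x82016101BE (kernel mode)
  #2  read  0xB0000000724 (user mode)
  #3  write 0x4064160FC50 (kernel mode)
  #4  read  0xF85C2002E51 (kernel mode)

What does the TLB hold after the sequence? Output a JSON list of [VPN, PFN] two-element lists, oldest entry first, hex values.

Per-access translation:
#0 VA=0xF85C2002E51 (w,user):
  L0 @0x36[31] → 0x38007  P=1,RW=1,US=1,PS=0
  L1 @0x38[23] → 0x3C007  P=1,RW=1,US=1,PS=0
  L2 @0x3C[16] → 0x3F007  P=1,RW=1,US=1,PS=0
  L3 @0x3F[2] → 0x40007  P=1,RW=1,US=1,PS=0
  ⇒ phys 0x40E51  [4 reads]
#1 VA=0x82016101BE (r,kernel):
  L0 @0x36[1] → 0x43007  P=1,RW=1,US=1,PS=0
  L1 @0x43[8] → 0x44007  P=1,RW=1,US=1,PS=0
  L2 @0x44[11] → 0x47007  P=1,RW=1,US=1,PS=0
  L3 @0x47[16] → 0x48007  P=1,RW=1,US=1,PS=0
  ⇒ phys 0x481BE  [4 reads]
#2 VA=0xB0000000724 (r,user):
  L0 @0x36[22] → 0x6F006  P=0,RW=1,US=1,PS=0
  ⇒ fault: PAGE_NOT_PRESENT  — 1 lookups
#3 VA=0x4064160FC50 (w,kernel):
  L0 @0x36[8] → 0x49007  P=1,RW=1,US=1,PS=0
  L1 @0x49[25] → 0x4A007  P=1,RW=1,US=1,PS=0
  L2 @0x4A[11] → 0x4C007  P=1,RW=1,US=1,PS=0
  L3 @0x4C[15] → 0x4E007  P=1,RW=1,US=1,PS=0
  ⇒ phys 0x4EC50  [4 reads]
#4 VA=0xF85C2002E51 (r,kernel):
  TLB hit vpn=0xF85C2002 → PA=0x40E51

TLB: [["0x8201610", "0x48"], ["0x4064160F", "0x4E"], ["0xF85C2002", "0x40"]]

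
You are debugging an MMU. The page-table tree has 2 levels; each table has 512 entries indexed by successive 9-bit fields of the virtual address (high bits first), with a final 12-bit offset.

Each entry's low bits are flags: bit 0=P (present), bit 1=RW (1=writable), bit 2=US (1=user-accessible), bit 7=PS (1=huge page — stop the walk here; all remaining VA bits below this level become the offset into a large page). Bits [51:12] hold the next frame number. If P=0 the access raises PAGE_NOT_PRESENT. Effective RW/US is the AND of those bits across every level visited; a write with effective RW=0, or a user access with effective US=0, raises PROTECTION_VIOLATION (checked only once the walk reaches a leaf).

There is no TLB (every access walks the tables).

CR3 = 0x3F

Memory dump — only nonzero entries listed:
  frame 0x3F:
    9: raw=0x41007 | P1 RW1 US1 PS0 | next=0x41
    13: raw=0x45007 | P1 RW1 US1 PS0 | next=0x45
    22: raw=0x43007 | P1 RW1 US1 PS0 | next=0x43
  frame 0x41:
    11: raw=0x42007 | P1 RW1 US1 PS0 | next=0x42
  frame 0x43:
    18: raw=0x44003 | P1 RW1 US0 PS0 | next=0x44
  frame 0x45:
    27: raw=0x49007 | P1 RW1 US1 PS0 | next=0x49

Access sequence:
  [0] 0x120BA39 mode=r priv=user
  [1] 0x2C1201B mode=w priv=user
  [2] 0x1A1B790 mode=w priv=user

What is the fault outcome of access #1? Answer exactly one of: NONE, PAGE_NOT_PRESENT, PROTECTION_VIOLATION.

Trace:
#0 VA=0x120BA39 (r,user):
  [0] read 0x3F idx=9: raw=0x41007 flags P=1 W=1 U=1 S=0
  [1] read 0x41 idx=11: raw=0x42007 flags P=1 W=1 U=1 S=0
  ⇒ phys 0x42A39  [2 reads]
#1 VA=0x2C1201B (w,user):
  [0] read 0x3F idx=22: raw=0x43007 flags P=1 W=1 U=1 S=0
  [1] read 0x43 idx=18: raw=0x44003 flags P=1 W=1 U=0 S=0
  ✗ PROTECTION_VIOLATION  [2 reads]
#2 VA=0x1A1B790 (w,user):
  [0] read 0x3F idx=13: raw=0x45007 flags P=1 W=1 U=1 S=0
  [1] read 0x45 idx=27: raw=0x49007 flags P=1 W=1 U=1 S=0
  ⇒ phys 0x49790  [2 reads]

Access #1 fault: PROTECTION_VIOLATION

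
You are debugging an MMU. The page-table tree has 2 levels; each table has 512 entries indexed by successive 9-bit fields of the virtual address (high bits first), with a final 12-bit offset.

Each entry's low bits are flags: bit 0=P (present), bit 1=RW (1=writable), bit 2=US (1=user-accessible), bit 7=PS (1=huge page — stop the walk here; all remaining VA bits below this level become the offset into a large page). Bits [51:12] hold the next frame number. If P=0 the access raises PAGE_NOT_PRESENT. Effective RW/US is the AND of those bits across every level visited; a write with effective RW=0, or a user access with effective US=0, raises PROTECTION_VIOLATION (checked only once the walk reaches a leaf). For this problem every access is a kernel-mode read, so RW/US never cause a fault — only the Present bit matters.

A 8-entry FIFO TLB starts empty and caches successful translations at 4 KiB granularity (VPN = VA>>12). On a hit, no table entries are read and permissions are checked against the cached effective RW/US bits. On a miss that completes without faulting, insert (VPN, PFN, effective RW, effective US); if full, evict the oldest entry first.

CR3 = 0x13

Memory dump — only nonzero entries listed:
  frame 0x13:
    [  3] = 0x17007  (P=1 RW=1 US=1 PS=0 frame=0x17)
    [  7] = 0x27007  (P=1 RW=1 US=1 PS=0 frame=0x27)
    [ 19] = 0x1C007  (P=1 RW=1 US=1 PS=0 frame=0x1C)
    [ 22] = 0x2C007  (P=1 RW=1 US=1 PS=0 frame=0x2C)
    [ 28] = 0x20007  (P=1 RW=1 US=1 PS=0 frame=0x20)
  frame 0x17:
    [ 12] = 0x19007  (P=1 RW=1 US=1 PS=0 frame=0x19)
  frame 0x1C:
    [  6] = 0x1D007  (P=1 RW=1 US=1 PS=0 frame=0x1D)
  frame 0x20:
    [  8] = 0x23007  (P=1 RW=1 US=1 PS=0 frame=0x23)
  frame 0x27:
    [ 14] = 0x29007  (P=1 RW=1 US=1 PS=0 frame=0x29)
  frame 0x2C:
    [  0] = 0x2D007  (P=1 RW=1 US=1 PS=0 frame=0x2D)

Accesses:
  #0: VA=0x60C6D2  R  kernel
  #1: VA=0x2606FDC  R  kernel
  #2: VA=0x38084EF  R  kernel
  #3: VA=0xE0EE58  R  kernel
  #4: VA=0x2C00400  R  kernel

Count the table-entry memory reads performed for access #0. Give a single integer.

Per-access translation:
#0 VA=0x60C6D2 (r,kernel):
  L0: frame=0x13 idx=3 entry=0x17007 [P=1 RW=1 US=1 PS=0]
  L1: frame=0x17 idx=12 entry=0x19007 [P=1 RW=1 US=1 PS=0]
  → PA=0x196D2  (2 entries read)
#1 VA=0x2606FDC (r,kernel):
  L0: frame=0x13 idx=19 entry=0x1C007 [P=1 RW=1 US=1 PS=0]
  L1: frame=0x1C idx=6 entry=0x1D007 [P=1 RW=1 US=1 PS=0]
  → PA=0x1DFDC  (2 entries read)
#2 VA=0x38084EF (r,kernel):
  L0: frame=0x13 idx=28 entry=0x20007 [P=1 RW=1 US=1 PS=0]
  L1: frame=0x20 idx=8 entry=0x23007 [P=1 RW=1 US=1 PS=0]
  → PA=0x234EF  (2 entries read)
#3 VA=0xE0EE58 (r,kernel):
  L0: frame=0x13 idx=7 entry=0x27007 [P=1 RW=1 US=1 PS=0]
  L1: frame=0x27 idx=14 entry=0x29007 [P=1 RW=1 US=1 PS=0]
  → PA=0x29E58  (2 entries read)
#4 VA=0x2C00400 (r,kernel):
  L0: frame=0x13 idx=22 entry=0x2C007 [P=1 RW=1 US=1 PS=0]
  L1: frame=0x2C idx=0 entry=0x2D007 [P=1 RW=1 US=1 PS=0]
  → PA=0x2D400  (2 entries read)

Entries read for #0: 2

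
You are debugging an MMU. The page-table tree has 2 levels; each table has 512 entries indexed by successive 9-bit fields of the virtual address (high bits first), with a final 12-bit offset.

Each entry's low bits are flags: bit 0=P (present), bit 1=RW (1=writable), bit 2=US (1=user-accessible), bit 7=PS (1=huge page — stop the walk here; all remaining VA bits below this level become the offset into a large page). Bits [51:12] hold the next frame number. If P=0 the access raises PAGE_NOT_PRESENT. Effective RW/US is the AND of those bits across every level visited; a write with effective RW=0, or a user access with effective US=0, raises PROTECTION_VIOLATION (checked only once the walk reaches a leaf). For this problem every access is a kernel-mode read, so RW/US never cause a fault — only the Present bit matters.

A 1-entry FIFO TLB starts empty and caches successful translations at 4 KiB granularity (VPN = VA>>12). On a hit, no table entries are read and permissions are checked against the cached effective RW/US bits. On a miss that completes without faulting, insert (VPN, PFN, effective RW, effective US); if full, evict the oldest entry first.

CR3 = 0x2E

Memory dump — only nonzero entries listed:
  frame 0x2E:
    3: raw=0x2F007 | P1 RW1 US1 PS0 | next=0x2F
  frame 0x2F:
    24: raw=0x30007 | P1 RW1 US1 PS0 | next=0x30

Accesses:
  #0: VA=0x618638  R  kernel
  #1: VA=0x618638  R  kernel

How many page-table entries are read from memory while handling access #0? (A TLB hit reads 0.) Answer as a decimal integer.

Trace:
#0 VA=0x618638 (r,kernel):
  [0] read 0x2E idx=3: raw=0x2F007 flags P=1 W=1 U=1 S=0
  [1] read 0x2F idx=24: raw=0x30007 flags P=1 W=1 U=1 S=0
  ✓ 0x30638  — 2 lookups
#1 VA=0x618638 (r,kernel):
  TLB hit vpn=0x618 → PA=0x30638

Entries read for #0: 2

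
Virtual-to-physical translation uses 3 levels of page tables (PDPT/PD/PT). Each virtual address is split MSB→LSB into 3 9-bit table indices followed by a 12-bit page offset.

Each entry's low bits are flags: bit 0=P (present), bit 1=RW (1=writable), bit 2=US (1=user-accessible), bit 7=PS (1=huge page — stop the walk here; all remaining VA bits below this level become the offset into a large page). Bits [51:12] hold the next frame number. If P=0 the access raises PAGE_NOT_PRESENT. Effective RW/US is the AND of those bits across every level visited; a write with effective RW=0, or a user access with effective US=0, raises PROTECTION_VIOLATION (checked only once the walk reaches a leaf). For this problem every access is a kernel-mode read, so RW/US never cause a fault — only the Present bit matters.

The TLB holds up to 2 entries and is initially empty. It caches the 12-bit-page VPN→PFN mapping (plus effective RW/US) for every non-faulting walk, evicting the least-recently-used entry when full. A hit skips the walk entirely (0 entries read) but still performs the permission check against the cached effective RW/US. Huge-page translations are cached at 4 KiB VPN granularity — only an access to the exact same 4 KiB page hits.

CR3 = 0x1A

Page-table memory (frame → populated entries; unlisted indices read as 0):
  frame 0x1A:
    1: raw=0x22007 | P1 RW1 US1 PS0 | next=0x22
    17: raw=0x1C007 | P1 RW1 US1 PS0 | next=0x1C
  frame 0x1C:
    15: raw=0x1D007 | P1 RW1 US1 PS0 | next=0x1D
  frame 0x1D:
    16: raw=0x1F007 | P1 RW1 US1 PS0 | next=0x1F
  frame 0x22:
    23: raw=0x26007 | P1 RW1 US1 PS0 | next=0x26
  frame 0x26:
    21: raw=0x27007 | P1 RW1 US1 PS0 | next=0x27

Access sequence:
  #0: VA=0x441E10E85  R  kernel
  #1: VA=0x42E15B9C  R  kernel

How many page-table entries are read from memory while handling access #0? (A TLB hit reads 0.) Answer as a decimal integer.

Trace:
#0 VA=0x441E10E85 (r,kernel):
  lvl0: tbl 0x1A, slot 17 ⇒ 0x1C007 (P1/RW1/US1/PS0)
  lvl1: tbl 0x1C, slot 15 ⇒ 0x1D007 (P1/RW1/US1/PS0)
  lvl2: tbl 0x1D, slot 16 ⇒ 0x1F007 (P1/RW1/US1/PS0)
  ✓ 0x1FE85  — 3 lookups
#1 VA=0x42E15B9C (r,kernel):
  lvl0: tbl 0x1A, slot 1 ⇒ 0x22007 (P1/RW1/US1/PS0)
  lvl1: tbl 0x22, slot 23 ⇒ 0x26007 (P1/RW1/US1/PS0)
  lvl2: tbl 0x26, slot 21 ⇒ 0x27007 (P1/RW1/US1/PS0)
  ✓ 0x27B9C  — 3 lookups

Entries read for #0: 3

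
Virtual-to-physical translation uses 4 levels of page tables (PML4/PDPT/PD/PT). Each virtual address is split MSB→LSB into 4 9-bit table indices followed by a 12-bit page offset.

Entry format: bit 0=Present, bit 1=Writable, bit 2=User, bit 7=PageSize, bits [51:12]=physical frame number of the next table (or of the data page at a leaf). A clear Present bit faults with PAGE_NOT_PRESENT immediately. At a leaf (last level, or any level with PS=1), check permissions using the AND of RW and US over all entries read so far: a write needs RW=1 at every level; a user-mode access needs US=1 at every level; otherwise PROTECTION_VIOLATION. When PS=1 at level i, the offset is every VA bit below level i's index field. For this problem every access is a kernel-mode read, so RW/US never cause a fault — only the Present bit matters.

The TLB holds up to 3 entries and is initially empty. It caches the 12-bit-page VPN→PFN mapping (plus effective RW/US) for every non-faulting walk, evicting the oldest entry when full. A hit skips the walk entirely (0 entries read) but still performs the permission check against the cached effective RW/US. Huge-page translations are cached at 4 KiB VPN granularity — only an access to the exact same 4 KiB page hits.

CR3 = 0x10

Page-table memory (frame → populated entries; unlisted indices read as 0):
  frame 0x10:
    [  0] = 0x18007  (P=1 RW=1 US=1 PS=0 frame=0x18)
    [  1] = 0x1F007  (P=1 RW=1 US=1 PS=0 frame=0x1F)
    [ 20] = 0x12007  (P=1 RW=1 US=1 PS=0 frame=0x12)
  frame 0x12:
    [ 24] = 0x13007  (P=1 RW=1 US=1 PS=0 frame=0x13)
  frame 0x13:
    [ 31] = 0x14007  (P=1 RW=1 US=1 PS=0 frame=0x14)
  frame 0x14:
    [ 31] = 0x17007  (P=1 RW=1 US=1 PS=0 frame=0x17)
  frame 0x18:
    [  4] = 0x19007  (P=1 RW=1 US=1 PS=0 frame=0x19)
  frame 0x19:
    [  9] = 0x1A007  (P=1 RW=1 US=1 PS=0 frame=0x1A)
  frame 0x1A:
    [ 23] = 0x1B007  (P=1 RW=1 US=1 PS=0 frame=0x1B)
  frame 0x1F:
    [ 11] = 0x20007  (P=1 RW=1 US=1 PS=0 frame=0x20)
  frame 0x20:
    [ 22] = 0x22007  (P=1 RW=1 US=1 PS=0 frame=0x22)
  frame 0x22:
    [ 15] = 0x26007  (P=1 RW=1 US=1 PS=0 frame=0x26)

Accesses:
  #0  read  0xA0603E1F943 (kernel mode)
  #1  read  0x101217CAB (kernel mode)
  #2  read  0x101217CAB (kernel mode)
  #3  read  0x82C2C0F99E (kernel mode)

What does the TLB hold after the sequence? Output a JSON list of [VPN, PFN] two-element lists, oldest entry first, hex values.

Per-access translation:
#0 VA=0xA0603E1F943 (r,kernel):
  [0] read 0x10 idx=20: raw=0x12007 flags P=1 W=1 U=1 S=0
  [1] read 0x12 idx=24: raw=0x13007 flags P=1 W=1 U=1 S=0
  [2] read 0x13 idx=31: raw=0x14007 flags P=1 W=1 U=1 S=0
  [3] read 0x14 idx=31: raw=0x17007 flags P=1 W=1 U=1 S=0
  → PA=0x17943  (4 entries read)
#1 VA=0x101217CAB (r,kernel):
  [0] read 0x10 idx=0: raw=0x18007 flags P=1 W=1 U=1 S=0
  [1] read 0x18 idx=4: raw=0x19007 flags P=1 W=1 U=1 S=0
  [2] read 0x19 idx=9: raw=0x1A007 flags P=1 W=1 U=1 S=0
  [3] read 0x1A idx=23: raw=0x1B007 flags P=1 W=1 U=1 S=0
  → PA=0x1BCAB  (4 entries read)
#2 VA=0x101217CAB (r,kernel):
  TLB hit vpn=0x101217 → PA=0x1BCAB
#3 VA=0x82C2C0F99E (r,kernel):
  [0] read 0x10 idx=1: raw=0x1F007 flags P=1 W=1 U=1 S=0
  [1] read 0x1F idx=11: raw=0x20007 flags P=1 W=1 U=1 S=0
  [2] read 0x20 idx=22: raw=0x22007 flags P=1 W=1 U=1 S=0
  [3] read 0x22 idx=15: raw=0x26007 flags P=1 W=1 U=1 S=0
  → PA=0x2699E  (4 entries read)

TLB: [["0xA0603E1F", "0x17"], ["0x101217", "0x1B"], ["0x82C2C0F", "0x26"]]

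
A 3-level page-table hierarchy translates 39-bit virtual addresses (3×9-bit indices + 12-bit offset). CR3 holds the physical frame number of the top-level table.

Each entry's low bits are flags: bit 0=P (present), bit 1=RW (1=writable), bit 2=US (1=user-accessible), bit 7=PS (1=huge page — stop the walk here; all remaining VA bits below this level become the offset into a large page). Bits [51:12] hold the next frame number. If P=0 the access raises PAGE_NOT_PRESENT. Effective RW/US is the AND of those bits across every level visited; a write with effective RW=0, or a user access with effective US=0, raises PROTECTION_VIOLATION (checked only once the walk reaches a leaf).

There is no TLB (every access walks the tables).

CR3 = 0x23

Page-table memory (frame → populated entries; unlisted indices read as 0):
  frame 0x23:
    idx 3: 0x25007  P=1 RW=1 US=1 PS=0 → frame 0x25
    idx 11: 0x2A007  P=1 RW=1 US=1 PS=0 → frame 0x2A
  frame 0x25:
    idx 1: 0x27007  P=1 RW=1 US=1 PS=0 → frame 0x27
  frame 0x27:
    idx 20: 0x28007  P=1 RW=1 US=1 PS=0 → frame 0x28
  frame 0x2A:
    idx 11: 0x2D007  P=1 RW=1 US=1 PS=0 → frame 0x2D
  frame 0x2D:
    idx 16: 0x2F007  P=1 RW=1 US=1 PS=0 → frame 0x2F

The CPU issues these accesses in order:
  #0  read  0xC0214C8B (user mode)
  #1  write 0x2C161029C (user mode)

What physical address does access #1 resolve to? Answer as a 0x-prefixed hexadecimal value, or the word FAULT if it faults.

Trace:
#0 VA=0xC0214C8B (r,user):
  [0] read 0x23 idx=3: raw=0x25007 flags P=1 W=1 U=1 S=0
  [1] read 0x25 idx=1: raw=0x27007 flags P=1 W=1 U=1 S=0
  [2] read 0x27 idx=20: raw=0x28007 flags P=1 W=1 U=1 S=0
  ⇒ phys 0x28C8B  [3 reads]
#1 VA=0x2C161029C (w,user):
  [0] read 0x23 idx=11: raw=0x2A007 flags P=1 W=1 U=1 S=0
  [1] read 0x2A idx=11: raw=0x2D007 flags P=1 W=1 U=1 S=0
  [2] read 0x2D idx=16: raw=0x2F007 flags P=1 W=1 U=1 S=0
  ⇒ phys 0x2F29C  [3 reads]

Access #1 PA: 0x2F29C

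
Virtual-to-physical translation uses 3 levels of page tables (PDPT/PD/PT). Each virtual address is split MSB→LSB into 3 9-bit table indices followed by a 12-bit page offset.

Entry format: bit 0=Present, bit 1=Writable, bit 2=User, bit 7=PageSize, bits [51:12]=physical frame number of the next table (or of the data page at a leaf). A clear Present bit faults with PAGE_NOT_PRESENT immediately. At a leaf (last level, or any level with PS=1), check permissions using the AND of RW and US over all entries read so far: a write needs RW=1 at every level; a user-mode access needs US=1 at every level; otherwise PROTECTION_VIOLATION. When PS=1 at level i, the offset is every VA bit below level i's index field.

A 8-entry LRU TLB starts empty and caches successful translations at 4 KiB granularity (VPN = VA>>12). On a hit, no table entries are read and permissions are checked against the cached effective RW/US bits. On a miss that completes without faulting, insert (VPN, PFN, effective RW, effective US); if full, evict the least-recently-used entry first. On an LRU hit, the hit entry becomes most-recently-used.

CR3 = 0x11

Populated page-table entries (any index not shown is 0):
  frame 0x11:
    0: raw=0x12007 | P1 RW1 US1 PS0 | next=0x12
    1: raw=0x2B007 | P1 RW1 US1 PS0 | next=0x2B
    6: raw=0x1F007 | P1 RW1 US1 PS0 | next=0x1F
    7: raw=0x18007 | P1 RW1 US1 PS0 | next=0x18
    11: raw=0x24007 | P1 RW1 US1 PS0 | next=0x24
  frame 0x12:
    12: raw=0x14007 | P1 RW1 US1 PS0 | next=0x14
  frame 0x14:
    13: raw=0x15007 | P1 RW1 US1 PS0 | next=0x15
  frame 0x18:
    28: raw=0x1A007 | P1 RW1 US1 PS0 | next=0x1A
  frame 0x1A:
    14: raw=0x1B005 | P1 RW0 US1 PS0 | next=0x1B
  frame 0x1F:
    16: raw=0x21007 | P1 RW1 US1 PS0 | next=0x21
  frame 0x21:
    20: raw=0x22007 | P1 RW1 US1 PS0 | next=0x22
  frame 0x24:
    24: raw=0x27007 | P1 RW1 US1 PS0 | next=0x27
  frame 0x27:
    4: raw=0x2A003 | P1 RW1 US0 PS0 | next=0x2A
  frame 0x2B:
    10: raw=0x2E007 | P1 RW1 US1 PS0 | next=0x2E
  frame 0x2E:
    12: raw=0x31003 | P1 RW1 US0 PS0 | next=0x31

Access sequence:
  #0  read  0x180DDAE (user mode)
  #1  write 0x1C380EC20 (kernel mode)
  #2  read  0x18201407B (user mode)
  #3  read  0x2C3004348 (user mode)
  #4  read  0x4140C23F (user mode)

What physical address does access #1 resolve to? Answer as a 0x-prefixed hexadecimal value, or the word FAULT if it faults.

Walk each access:
#0 VA=0x180DDAE (r,user):
  L0: frame=0x11 idx=0 entry=0x12007 [P=1 RW=1 US=1 PS=0]
  L1: frame=0x12 idx=12 entry=0x14007 [P=1 RW=1 US=1 PS=0]
  L2: frame=0x14 idx=13 entry=0x15007 [P=1 RW=1 US=1 PS=0]
  ✓ 0x15DAE  — 3 lookups
#1 VA=0x1C380EC20 (w,kernel):
  L0: frame=0x11 idx=7 entry=0x18007 [P=1 RW=1 US=1 PS=0]
  L1: frame=0x18 idx=28 entry=0x1A007 [P=1 RW=1 US=1 PS=0]
  L2: frame=0x1A idx=14 entry=0x1B005 [P=1 RW=0 US=1 PS=0]
  ⇒ fault: PROTECTION_VIOLATION  — 3 lookups
#2 VA=0x18201407B (r,user):
  L0: frame=0x11 idx=6 entry=0x1F007 [P=1 RW=1 US=1 PS=0]
  L1: frame=0x1F idx=16 entry=0x21007 [P=1 RW=1 US=1 PS=0]
  L2: frame=0x21 idx=20 entry=0x22007 [P=1 RW=1 US=1 PS=0]
  ✓ 0x2207B  — 3 lookups
#3 VA=0x2C3004348 (r,user):
  L0: frame=0x11 idx=11 entry=0x24007 [P=1 RW=1 US=1 PS=0]
  L1: frame=0x24 idx=24 entry=0x27007 [P=1 RW=1 US=1 PS=0]
  L2: frame=0x27 idx=4 entry=0x2A003 [P=1 RW=1 US=0 PS=0]
  ⇒ fault: PROTECTION_VIOLATION  — 3 lookups
#4 VA=0x4140C23F (r,user):
  L0: frame=0x11 idx=1 entry=0x2B007 [P=1 RW=1 US=1 PS=0]
  L1: frame=0x2B idx=10 entry=0x2E007 [P=1 RW=1 US=1 PS=0]
  L2: frame=0x2E idx=12 entry=0x31003 [P=1 RW=1 US=0 PS=0]
  ⇒ fault: PROTECTION_VIOLATION  — 3 lookups

Access #1 PA: FAULT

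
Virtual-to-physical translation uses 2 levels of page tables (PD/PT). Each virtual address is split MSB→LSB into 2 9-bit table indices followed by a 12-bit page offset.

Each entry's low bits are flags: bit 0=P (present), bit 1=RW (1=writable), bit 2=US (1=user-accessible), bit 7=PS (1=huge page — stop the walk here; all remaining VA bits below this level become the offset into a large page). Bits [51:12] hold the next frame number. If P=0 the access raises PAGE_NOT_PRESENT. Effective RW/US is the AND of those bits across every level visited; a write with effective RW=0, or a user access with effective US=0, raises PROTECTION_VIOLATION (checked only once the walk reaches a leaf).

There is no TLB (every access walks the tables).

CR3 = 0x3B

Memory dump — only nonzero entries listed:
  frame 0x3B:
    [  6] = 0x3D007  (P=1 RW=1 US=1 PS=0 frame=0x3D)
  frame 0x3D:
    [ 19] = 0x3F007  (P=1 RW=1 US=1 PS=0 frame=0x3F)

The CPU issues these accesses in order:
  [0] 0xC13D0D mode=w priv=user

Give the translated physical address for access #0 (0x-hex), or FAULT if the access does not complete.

Per-access translation:
#0 VA=0xC13D0D (w,user):
  lvl0: tbl 0x3B, slot 6 ⇒ 0x3D007 (P1/RW1/US1/PS0)
  lvl1: tbl 0x3D, slot 19 ⇒ 0x3F007 (P1/RW1/US1/PS0)
  ⇒ phys 0x3FD0D  [2 reads]

Access #0 PA: 0x3FD0D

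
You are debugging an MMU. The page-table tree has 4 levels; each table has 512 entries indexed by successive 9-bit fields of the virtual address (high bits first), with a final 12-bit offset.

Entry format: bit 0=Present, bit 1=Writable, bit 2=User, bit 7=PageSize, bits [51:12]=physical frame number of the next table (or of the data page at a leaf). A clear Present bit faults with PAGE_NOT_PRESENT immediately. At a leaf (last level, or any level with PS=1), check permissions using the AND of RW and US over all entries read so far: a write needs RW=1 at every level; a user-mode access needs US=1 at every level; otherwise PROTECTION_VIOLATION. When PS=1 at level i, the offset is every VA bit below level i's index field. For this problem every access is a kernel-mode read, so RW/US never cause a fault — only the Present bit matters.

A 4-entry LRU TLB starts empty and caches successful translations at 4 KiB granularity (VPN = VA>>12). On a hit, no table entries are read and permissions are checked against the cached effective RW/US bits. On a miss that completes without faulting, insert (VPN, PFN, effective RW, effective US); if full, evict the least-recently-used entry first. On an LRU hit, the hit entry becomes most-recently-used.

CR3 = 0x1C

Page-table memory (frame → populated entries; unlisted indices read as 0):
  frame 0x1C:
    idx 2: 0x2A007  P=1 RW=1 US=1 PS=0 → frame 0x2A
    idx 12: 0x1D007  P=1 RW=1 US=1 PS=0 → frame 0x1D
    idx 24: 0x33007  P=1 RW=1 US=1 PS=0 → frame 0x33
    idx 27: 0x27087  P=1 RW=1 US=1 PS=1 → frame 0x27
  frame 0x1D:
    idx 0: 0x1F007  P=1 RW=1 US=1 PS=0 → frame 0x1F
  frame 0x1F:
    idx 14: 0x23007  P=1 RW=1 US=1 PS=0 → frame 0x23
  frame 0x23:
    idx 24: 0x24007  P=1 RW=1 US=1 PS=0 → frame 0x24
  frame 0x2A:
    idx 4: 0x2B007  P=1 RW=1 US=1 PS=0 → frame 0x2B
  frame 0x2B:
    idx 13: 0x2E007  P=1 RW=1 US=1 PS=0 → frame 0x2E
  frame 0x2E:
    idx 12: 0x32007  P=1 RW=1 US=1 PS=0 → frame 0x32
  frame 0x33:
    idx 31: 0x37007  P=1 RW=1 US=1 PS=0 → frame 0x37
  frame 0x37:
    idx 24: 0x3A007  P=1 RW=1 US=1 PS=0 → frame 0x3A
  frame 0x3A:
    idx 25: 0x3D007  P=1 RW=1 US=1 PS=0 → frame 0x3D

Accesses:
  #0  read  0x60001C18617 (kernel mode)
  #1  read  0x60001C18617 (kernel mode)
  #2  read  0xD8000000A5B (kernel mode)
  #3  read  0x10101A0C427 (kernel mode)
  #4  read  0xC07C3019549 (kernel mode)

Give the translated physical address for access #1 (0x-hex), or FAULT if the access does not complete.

Per-access translation:
#0 VA=0x60001C18617 (r,kernel):
  lvl0: tbl 0x1C, slot 12 ⇒ 0x1D007 (P1/RW1/US1/PS0)
  lvl1: tbl 0x1D, slot 0 ⇒ 0x1F007 (P1/RW1/US1/PS0)
  lvl2: tbl 0x1F, slot 14 ⇒ 0x23007 (P1/RW1/US1/PS0)
  lvl3: tbl 0x23, slot 24 ⇒ 0x24007 (P1/RW1/US1/PS0)
  ✓ 0x24617  — 4 lookups
#1 VA=0x60001C18617 (r,kernel):
  TLB hit vpn=0x60001C18 → PA=0x24617
#2 VA=0xD8000000A5B (r,kernel):
  lvl0: tbl 0x1C, slot 27 ⇒ 0x27087 (P1/RW1/US1/PS1)
  ✓ 0x27A5B (huge @L0)  — 1 lookups
#3 VA=0x10101A0C427 (r,kernel):
  lvl0: tbl 0x1C, slot 2 ⇒ 0x2A007 (P1/RW1/US1/PS0)
  lvl1: tbl 0x2A, slot 4 ⇒ 0x2B007 (P1/RW1/US1/PS0)
  lvl2: tbl 0x2B, slot 13 ⇒ 0x2E007 (P1/RW1/US1/PS0)
  lvl3: tbl 0x2E, slot 12 ⇒ 0x32007 (P1/RW1/US1/PS0)
  ✓ 0x32427  — 4 lookups
#4 VA=0xC07C3019549 (r,kernel):
  lvl0: tbl 0x1C, slot 24 ⇒ 0x33007 (P1/RW1/US1/PS0)
  lvl1: tbl 0x33, slot 31 ⇒ 0x37007 (P1/RW1/US1/PS0)
  lvl2: tbl 0x37, slot 24 ⇒ 0x3A007 (P1/RW1/US1/PS0)
  lvl3: tbl 0x3A, slot 25 ⇒ 0x3D007 (P1/RW1/US1/PS0)
  ✓ 0x3D549  — 4 lookups

Access #1 PA: 0x24617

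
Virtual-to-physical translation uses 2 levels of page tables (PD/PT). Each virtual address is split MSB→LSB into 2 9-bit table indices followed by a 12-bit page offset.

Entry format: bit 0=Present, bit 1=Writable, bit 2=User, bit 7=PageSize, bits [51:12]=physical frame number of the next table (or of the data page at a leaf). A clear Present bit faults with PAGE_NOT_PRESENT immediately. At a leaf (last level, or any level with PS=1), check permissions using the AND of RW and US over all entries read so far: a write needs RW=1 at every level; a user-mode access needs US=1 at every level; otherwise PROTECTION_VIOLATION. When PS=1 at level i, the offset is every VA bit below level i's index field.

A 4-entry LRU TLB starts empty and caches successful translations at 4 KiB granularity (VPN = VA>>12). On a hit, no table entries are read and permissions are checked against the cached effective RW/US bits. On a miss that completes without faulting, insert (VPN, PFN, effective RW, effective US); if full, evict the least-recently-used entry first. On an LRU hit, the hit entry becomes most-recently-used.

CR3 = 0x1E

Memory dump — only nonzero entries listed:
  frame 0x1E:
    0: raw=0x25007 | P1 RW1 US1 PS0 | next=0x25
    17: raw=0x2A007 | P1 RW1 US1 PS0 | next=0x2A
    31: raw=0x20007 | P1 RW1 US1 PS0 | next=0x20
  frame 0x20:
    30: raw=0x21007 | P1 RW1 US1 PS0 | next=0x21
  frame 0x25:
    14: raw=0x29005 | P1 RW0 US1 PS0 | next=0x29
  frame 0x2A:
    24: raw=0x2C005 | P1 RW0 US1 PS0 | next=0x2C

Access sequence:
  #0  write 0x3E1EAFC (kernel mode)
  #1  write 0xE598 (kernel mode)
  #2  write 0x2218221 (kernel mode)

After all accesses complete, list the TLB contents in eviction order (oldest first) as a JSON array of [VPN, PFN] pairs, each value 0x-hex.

Trace:
#0 VA=0x3E1EAFC (w,kernel):
  [0] read 0x1E idx=31: raw=0x20007 flags P=1 W=1 U=1 S=0
  [1] read 0x20 idx=30: raw=0x21007 flags P=1 W=1 U=1 S=0
  ✓ 0x21AFC  — 2 lookups
#1 VA=0xE598 (w,kernel):
  [0] read 0x1E idx=0: raw=0x25007 flags P=1 W=1 U=1 S=0
  [1] read 0x25 idx=14: raw=0x29005 flags P=1 W=0 U=1 S=0
  → PROTECTION_VIOLATION  (2 entries read)
#2 VA=0x2218221 (w,kernel):
  [0] read 0x1E idx=17: raw=0x2A007 flags P=1 W=1 U=1 S=0
  [1] read 0x2A idx=24: raw=0x2C005 flags P=1 W=0 U=1 S=0
  → PROTECTION_VIOLATION  (2 entries read)

TLB: [["0x3E1E", "0x21"]]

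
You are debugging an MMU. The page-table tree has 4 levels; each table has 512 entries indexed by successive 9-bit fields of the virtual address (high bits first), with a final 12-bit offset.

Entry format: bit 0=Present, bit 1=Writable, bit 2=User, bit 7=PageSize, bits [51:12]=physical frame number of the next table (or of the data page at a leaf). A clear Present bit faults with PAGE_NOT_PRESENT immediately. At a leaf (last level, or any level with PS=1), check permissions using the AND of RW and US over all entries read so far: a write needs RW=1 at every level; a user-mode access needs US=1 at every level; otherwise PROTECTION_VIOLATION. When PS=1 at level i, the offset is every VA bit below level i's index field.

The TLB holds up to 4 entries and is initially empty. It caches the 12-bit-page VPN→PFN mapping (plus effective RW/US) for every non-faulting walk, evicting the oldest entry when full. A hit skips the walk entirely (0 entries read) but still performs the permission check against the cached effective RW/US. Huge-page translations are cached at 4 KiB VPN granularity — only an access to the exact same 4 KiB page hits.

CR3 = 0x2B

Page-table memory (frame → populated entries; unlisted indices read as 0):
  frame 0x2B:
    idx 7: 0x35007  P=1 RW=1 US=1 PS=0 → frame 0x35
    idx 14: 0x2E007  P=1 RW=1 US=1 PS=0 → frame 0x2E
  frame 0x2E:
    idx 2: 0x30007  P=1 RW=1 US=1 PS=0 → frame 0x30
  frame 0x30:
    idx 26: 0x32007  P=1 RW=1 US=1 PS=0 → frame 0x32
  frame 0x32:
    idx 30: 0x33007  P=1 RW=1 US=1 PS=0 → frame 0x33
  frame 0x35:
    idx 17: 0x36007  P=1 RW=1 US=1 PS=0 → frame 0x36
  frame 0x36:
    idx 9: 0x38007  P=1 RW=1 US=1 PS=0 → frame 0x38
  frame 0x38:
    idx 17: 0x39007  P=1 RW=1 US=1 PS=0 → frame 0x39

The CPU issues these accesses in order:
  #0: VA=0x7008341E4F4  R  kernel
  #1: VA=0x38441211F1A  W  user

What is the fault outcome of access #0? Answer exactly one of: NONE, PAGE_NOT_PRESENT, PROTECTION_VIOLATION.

Walk each access:
#0 VA=0x7008341E4F4 (r,kernel):
  L0: frame=0x2B idx=14 entry=0x2E007 [P=1 RW=1 US=1 PS=0]
  L1: frame=0x2E idx=2 entry=0x30007 [P=1 RW=1 US=1 PS=0]
  L2: frame=0x30 idx=26 entry=0x32007 [P=1 RW=1 US=1 PS=0]
  L3: frame=0x32 idx=30 entry=0x33007 [P=1 RW=1 US=1 PS=0]
  ✓ 0x334F4  — 4 lookups
#1 VA=0x38441211F1A (w,user):
  L0: frame=0x2B idx=7 entry=0x35007 [P=1 RW=1 US=1 PS=0]
  L1: frame=0x35 idx=17 entry=0x36007 [P=1 RW=1 US=1 PS=0]
  L2: frame=0x36 idx=9 entry=0x38007 [P=1 RW=1 US=1 PS=0]
  L3: frame=0x38 idx=17 entry=0x39007 [P=1 RW=1 US=1 PS=0]
  ✓ 0x39F1A  — 4 lookups

Access #0 fault: NONE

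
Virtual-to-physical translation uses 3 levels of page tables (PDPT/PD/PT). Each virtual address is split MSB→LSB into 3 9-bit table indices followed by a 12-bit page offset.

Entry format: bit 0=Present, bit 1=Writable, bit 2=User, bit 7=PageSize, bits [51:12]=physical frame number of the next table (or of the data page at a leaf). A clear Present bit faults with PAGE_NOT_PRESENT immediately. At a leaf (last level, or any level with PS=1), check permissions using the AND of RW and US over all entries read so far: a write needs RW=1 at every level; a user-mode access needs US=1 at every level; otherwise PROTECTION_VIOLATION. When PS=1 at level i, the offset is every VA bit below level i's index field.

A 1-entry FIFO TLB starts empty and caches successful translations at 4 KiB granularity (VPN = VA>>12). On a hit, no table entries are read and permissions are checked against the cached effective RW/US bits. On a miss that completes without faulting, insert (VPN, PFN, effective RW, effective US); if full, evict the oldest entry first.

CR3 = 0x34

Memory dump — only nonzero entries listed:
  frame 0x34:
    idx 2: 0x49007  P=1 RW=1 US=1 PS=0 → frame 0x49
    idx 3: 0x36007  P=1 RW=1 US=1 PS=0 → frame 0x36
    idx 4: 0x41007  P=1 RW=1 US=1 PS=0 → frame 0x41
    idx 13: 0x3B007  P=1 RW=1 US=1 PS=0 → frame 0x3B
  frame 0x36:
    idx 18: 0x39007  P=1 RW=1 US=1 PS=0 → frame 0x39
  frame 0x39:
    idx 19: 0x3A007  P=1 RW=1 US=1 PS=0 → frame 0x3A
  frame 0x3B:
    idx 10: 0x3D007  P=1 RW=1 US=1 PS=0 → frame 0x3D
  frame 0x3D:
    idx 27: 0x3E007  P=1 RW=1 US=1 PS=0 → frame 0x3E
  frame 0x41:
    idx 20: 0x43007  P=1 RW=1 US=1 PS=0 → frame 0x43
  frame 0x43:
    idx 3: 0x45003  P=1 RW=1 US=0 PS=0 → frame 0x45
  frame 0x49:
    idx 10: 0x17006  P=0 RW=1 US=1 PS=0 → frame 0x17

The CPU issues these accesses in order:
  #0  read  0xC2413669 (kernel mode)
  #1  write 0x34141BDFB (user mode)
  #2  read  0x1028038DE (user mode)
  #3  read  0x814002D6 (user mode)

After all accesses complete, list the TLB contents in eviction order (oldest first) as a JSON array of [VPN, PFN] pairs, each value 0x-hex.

Per-access translation:
#0 VA=0xC2413669 (r,kernel):
  L0: frame=0x34 idx=3 entry=0x36007 [P=1 RW=1 US=1 PS=0]
  L1: frame=0x36 idx=18 entry=0x39007 [P=1 RW=1 US=1 PS=0]
  L2: frame=0x39 idx=19 entry=0x3A007 [P=1 RW=1 US=1 PS=0]
  → PA=0x3A669  (3 entries read)
#1 VA=0x34141BDFB (w,user):
  L0: frame=0x34 idx=13 entry=0x3B007 [P=1 RW=1 US=1 PS=0]
  L1: frame=0x3B idx=10 entry=0x3D007 [P=1 RW=1 US=1 PS=0]
  L2: frame=0x3D idx=27 entry=0x3E007 [P=1 RW=1 US=1 PS=0]
  → PA=0x3EDFB  (3 entries read)
#2 VA=0x1028038DE (r,user):
  L0: frame=0x34 idx=4 entry=0x41007 [P=1 RW=1 US=1 PS=0]
  L1: frame=0x41 idx=20 entry=0x43007 [P=1 RW=1 US=1 PS=0]
  L2: frame=0x43 idx=3 entry=0x45003 [P=1 RW=1 US=0 PS=0]
  ⇒ fault: PROTECTION_VIOLATION  — 3 lookups
#3 VA=0x814002D6 (r,user):
  L0: frame=0x34 idx=2 entry=0x49007 [P=1 RW=1 US=1 PS=0]
  L1: frame=0x49 idx=10 entry=0x17006 [P=0 RW=1 US=1 PS=0]
  ⇒ fault: PAGE_NOT_PRESENT  — 2 lookups

TLB: [["0x34141B", "0x3E"]]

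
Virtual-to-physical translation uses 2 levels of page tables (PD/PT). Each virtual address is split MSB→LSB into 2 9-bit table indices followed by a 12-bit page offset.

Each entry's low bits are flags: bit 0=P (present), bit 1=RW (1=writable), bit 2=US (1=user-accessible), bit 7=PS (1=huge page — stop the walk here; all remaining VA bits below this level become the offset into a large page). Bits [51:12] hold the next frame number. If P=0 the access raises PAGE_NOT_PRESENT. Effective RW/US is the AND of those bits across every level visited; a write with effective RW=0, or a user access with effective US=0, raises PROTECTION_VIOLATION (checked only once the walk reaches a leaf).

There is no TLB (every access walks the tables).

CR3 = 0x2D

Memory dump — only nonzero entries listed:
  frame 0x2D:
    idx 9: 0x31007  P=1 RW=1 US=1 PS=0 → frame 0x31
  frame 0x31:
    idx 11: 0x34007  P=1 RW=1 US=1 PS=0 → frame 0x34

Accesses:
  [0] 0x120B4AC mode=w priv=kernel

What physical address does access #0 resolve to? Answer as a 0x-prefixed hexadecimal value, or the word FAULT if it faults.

Per-access translation:
#0 VA=0x120B4AC (w,kernel):
  L0 @0x2D[9] → 0x31007  P=1,RW=1,US=1,PS=0
  L1 @0x31[11] → 0x34007  P=1,RW=1,US=1,PS=0
  ⇒ phys 0x344AC  [2 reads]

Access #0 PA: 0x344AC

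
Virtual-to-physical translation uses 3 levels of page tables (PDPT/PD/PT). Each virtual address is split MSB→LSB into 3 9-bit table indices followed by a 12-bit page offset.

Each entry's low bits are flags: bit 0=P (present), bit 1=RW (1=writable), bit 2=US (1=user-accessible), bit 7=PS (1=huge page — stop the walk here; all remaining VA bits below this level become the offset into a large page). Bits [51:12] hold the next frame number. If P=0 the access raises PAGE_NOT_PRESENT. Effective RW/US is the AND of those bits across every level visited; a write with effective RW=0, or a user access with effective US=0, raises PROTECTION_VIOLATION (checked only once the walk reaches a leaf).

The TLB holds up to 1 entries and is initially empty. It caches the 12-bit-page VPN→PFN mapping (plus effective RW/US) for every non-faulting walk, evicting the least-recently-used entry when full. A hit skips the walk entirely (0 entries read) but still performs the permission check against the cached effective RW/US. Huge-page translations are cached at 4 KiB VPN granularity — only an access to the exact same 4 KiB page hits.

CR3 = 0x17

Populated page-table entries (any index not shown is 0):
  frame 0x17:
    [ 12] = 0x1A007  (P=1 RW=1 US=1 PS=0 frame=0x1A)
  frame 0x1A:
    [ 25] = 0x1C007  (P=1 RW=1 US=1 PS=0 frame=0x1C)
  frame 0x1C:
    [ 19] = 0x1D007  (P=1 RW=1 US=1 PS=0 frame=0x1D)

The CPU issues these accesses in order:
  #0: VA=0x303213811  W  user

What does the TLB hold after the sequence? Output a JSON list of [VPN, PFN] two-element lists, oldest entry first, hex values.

Trace:
#0 VA=0x303213811 (w,user):
  [0] read 0x17 idx=12: raw=0x1A007 flags P=1 W=1 U=1 S=0
  [1] read 0x1A idx=25: raw=0x1C007 flags P=1 W=1 U=1 S=0
  [2] read 0x1C idx=19: raw=0x1D007 flags P=1 W=1 U=1 S=0
  ✓ 0x1D811  — 3 lookups

TLB: [["0x303213", "0x1D"]]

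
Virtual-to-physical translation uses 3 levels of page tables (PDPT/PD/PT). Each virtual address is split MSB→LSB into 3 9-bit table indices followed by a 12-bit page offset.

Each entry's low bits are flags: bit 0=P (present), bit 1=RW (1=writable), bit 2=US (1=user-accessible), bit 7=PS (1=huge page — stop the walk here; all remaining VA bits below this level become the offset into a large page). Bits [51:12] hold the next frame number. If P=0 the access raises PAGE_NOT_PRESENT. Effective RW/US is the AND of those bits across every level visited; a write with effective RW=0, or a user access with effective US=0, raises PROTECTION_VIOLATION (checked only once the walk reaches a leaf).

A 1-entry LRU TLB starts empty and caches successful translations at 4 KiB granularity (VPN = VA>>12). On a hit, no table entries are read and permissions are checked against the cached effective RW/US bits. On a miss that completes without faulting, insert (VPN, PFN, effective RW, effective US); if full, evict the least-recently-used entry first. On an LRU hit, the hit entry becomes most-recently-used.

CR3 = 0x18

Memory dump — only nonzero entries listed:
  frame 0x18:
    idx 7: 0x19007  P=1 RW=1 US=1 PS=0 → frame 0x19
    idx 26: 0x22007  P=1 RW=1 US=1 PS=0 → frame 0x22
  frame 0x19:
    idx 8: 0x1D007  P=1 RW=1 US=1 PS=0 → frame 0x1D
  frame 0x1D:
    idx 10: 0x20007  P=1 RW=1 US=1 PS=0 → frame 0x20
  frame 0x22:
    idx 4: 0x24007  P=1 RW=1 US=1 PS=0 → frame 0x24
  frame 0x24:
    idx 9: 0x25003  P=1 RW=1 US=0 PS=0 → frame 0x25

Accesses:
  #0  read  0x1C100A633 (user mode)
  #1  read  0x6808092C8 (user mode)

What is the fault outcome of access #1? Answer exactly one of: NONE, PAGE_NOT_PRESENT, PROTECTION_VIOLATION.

Per-access translation:
#0 VA=0x1C100A633 (r,user):
  [0] read 0x18 idx=7: raw=0x19007 flags P=1 W=1 U=1 S=0
  [1] read 0x19 idx=8: raw=0x1D007 flags P=1 W=1 U=1 S=0
  [2] read 0x1D idx=10: raw=0x20007 flags P=1 W=1 U=1 S=0
  ⇒ phys 0x20633  [3 reads]
#1 VA=0x6808092C8 (r,user):
  [0] read 0x18 idx=26: raw=0x22007 flags P=1 W=1 U=1 S=0
  [1] read 0x22 idx=4: raw=0x24007 flags P=1 W=1 U=1 S=0
  [2] read 0x24 idx=9: raw=0x25003 flags P=1 W=1 U=0 S=0
  ⇒ fault: PROTECTION_VIOLATION  — 3 lookups

Access #1 fault: PROTECTION_VIOLATION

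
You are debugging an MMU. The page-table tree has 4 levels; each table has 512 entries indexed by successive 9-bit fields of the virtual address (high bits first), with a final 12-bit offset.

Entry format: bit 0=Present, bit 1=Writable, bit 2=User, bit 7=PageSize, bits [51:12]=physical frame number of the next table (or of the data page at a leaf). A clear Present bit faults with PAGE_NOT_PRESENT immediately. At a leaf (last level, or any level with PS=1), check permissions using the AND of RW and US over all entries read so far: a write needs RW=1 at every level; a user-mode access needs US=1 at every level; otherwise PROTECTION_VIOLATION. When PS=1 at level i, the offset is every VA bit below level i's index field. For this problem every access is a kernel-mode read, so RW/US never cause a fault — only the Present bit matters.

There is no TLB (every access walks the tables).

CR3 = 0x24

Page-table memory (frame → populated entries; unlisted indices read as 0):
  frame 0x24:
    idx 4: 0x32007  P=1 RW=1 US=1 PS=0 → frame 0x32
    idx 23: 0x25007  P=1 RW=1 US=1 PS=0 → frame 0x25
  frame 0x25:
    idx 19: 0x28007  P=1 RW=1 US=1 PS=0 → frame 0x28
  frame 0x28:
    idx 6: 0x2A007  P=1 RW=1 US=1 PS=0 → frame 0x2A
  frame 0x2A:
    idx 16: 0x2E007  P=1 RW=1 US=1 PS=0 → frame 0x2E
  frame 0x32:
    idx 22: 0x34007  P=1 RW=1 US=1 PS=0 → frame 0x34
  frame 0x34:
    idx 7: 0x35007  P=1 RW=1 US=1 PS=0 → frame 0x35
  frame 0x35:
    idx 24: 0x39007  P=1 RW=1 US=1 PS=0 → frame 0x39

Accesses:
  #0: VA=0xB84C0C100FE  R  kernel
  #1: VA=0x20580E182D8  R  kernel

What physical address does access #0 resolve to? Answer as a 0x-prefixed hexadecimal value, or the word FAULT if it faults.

Trace:
#0 VA=0xB84C0C100FE (r,kernel):
  lvl0: tbl 0x24, slot 23 ⇒ 0x25007 (P1/RW1/US1/PS0)
  lvl1: tbl 0x25, slot 19 ⇒ 0x28007 (P1/RW1/US1/PS0)
  lvl2: tbl 0x28, slot 6 ⇒ 0x2A007 (P1/RW1/US1/PS0)
  lvl3: tbl 0x2A, slot 16 ⇒ 0x2E007 (P1/RW1/US1/PS0)
  → PA=0x2E0FE  (4 entries read)
#1 VA=0x20580E182D8 (r,kernel):
  lvl0: tbl 0x24, slot 4 ⇒ 0x32007 (P1/RW1/US1/PS0)
  lvl1: tbl 0x32, slot 22 ⇒ 0x34007 (P1/RW1/US1/PS0)
  lvl2: tbl 0x34, slot 7 ⇒ 0x35007 (P1/RW1/US1/PS0)
  lvl3: tbl 0x35, slot 24 ⇒ 0x39007 (P1/RW1/US1/PS0)
  → PA=0x392D8  (4 entries read)

Access #0 PA: 0x2E0FE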